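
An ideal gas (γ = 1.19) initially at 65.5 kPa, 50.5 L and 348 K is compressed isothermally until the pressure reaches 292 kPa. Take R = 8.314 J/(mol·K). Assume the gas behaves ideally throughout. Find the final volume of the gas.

11.3 L

Isothermal: T stays 348 K; PV = const ⇒ V₂ = 11.3 L, P₂ = 292 kPa.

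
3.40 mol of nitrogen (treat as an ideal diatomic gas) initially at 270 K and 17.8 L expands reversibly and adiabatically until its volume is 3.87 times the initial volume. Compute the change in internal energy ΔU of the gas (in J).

-7980 J

P₁ = nRT₁/V₁ = 3.40×8.314×270/17.8 = 429 kPa.
Adiabatic: TV^(γ−1) = const ⇒ T₂ = 270×(0.258)^0.400 = 157 K; PV^γ = const ⇒ P₂ = 64.5 kPa.
For an ideal gas ΔU = nCvΔT with Cv = (5/2)R = 20.8 J/(mol·K).
ΔU = 3.40×20.8×(157−270) = -7980 J.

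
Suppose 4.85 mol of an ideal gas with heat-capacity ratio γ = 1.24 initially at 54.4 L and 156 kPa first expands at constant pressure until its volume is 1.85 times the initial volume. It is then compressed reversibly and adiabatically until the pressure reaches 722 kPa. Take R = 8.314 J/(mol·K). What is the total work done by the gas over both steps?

T₁ = P₁V₁/(nR) = 156×54.4/(4.85×8.314) = 210 K.
Step 1 — Isobaric: P stays 156 kPa; V/T = const ⇒ T₂ = 389 K, V₂ = 101 L.
W = PΔV = 156×(101−54.4) kPa·L = 7210 J.
ΔU = nCvΔT = 4.85×34.6×(389−210) = 30100 J.
Q = ΔU + W = nCpΔT = 37300 J.
State after step 1: P = 156 kPa, V = 101 L, T = 389 K.
Step 2 — Adiabatic: T₂/T₁ = (P₂/P₁)^((γ−1)/γ) ⇒ T₂ = 389×(4.63)^0.194 = 524 K; V₂ = 29.3 L.
ΔU = nCvΔT = 4.85×34.6×(524−389) = 22600 J.
Q = 0 for an adiabatic process, so W = −ΔU = -22600 J.
Net over both steps: W = -15400 J, Q = 37300 J, ΔU = 52600 J.

-15400 J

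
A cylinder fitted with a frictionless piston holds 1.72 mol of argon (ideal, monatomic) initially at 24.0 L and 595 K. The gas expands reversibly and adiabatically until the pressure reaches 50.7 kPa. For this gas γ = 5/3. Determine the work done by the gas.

P₁ = nRT₁/V₁ = 1.72×8.314×595/24.0 = 355 kPa.
Adiabatic: T₂/T₁ = (P₂/P₁)^((γ−1)/γ) ⇒ T₂ = 595×(0.143)^0.400 = 273 K; V₂ = 77.1 L.
ΔU = nCvΔT = 1.72×12.5×(273−595) = -6900 J.
Q = 0 for an adiabatic process, so W = −ΔU = 6900 J.

6900 J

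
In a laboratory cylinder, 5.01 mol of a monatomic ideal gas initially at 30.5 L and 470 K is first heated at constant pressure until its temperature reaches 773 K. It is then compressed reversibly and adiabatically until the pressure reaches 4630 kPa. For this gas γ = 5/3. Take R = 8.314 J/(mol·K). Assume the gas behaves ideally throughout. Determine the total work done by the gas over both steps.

-45500 J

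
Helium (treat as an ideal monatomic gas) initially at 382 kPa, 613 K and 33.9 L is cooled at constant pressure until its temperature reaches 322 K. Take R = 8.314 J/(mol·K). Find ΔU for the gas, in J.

n = P₁V₁/(RT₁) = 382×33.9/(8.314×613) = 2.54 mol.
Isobaric: P stays 382 kPa; V/T = const ⇒ T₂ = 322 K, V₂ = 17.8 L.
For an ideal gas ΔU = nCvΔT with Cv = (3/2)R = 12.5 J/(mol·K).
ΔU = 2.54×12.5×(322−613) = -9220 J.

-9220 J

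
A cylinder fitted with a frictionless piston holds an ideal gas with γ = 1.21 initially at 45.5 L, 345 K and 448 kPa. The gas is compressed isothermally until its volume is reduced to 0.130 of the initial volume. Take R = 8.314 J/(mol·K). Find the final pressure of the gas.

Isothermal: T stays 345 K; PV = const ⇒ V₂ = 5.92 L, P₂ = 3450 kPa.

3450 kPa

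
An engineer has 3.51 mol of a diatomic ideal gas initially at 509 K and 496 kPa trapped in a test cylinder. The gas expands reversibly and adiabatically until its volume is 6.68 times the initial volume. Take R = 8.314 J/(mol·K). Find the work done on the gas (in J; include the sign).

V₁ = nRT₁/P₁ = 3.51×8.314×509/496 = 29.9 L.
Adiabatic: TV^(γ−1) = const ⇒ T₂ = 509×(0.150)^0.400 = 238 K; PV^γ = const ⇒ P₂ = 34.7 kPa.
ΔU = nCvΔT = 3.51×20.8×(238−509) = -19800 J.
Q = 0 for an adiabatic process, so W = −ΔU = 19800 J.
Work done on the gas = −W_by = -19800 J.

-19800 J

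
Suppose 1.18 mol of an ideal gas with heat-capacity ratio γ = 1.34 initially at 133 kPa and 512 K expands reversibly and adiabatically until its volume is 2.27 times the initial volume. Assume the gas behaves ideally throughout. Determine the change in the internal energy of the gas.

-3590 J

V₁ = nRT₁/P₁ = 1.18×8.314×512/133 = 37.8 L.
Adiabatic: TV^(γ−1) = const ⇒ T₂ = 512×(0.441)^0.340 = 387 K; PV^γ = const ⇒ P₂ = 44.3 kPa.
For an ideal gas ΔU = nCvΔT with Cv = R/(γ−1) = 24.5 J/(mol·K).
ΔU = 1.18×24.5×(387−512) = -3590 J.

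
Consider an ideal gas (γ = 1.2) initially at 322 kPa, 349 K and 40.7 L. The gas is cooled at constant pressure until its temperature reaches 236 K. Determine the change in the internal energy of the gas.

-21200 J

n = P₁V₁/(RT₁) = 322×40.7/(8.314×349) = 4.52 mol.
Isobaric: P stays 322 kPa; V/T = const ⇒ T₂ = 236 K, V₂ = 27.5 L.
For an ideal gas ΔU = nCvΔT with Cv = R/(γ−1) = 41.6 J/(mol·K).
ΔU = 4.52×41.6×(236−349) = -21200 J.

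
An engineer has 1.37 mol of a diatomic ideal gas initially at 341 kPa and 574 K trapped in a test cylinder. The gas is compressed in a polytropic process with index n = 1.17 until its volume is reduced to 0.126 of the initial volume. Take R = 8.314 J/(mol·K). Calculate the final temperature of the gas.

V₁ = nRT₁/P₁ = 1.37×8.314×574/341 = 19.2 L.
Polytropic n=1.17: T₂ = T₁(V₁/V₂)^(n−1) = 574×(7.94)^0.17 = 816 K; P₂ = P₁(V₁/V₂)^n = 3850 kPa.

816 K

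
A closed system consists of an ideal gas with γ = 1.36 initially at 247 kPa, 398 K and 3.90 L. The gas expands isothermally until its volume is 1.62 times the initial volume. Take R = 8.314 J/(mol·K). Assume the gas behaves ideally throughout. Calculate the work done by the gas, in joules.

465 J

n = P₁V₁/(RT₁) = 247×3.90/(8.314×398) = 0.291 mol.
Isothermal: T stays 398 K; PV = const ⇒ V₂ = 6.32 L, P₂ = 152 kPa.
W = nRT ln(V₂/V₁) = 0.291×8.314×398×ln(1.62) = 465 J.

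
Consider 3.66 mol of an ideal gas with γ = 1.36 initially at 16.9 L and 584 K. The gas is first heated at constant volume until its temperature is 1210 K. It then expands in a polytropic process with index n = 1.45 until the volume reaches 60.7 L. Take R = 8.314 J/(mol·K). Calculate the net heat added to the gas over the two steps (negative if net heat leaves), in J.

44000 J

P₁ = nRT₁/V₁ = 3.66×8.314×584/16.9 = 1050 kPa.
Step 1 — Isochoric: V stays 16.9 L; P/T = const ⇒ T₂ = 1210 K, P₂ = 2180 kPa.
W = 0 (no volume change).
ΔU = nCvΔT = 3.66×23.1×(1210−584) = 52900 J.
Q = ΔU = 52900 J.
State after step 1: P = 2180 kPa, V = 16.9 L, T = 1210 K.
Step 2 — Polytropic n=1.45: T₂ = T₁(V₁/V₂)^(n−1) = 1210×(0.278)^0.45 = 681 K; P₂ = P₁(V₁/V₂)^n = 341 kPa.
W = (P₁V₁−P₂V₂)/(n−1) = (2180×16.9−341×60.7)/0.45 = 35800 J.
ΔU = nCvΔT = 3.66×23.1×(681−1210) = -44700 J.
Q = ΔU + W = -8950 J.
Net over both steps: W = 35800 J, Q = 44000 J, ΔU = 8170 J.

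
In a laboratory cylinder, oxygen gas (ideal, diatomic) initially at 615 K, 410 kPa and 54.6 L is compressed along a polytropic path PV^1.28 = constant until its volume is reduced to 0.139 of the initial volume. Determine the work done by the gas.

-59000 J

n = P₁V₁/(RT₁) = 410×54.6/(8.314×615) = 4.38 mol.
Polytropic n=1.28: T₂ = T₁(V₁/V₂)^(n−1) = 615×(7.19)^0.28 = 1070 K; P₂ = P₁(V₁/V₂)^n = 5130 kPa.
W = (P₁V₁−P₂V₂)/(n−1) = (410×54.6−5130×7.59)/0.28 = -59000 J.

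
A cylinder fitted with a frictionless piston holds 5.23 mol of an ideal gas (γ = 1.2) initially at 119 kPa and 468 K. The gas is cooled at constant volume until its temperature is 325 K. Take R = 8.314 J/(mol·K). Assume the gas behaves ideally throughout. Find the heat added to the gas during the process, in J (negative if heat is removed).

V₁ = nRT₁/P₁ = 5.23×8.314×468/119 = 171 L.
Isochoric: V stays 171 L; P/T = const ⇒ T₂ = 325 K, P₂ = 82.6 kPa.
W = 0 (no volume change).
ΔU = nCvΔT = 5.23×41.6×(325−468) = -31100 J.
Q = ΔU = -31100 J.

-31100 J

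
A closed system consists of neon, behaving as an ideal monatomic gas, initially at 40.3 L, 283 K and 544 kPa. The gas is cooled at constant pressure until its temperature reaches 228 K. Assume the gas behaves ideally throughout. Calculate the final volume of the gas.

Isobaric: P stays 544 kPa; V/T = const ⇒ T₂ = 228 K, V₂ = 32.5 L.

32.5 L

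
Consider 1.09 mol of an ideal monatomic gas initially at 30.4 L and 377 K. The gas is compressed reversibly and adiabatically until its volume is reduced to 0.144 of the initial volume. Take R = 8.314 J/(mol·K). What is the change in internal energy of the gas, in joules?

P₁ = nRT₁/V₁ = 1.09×8.314×377/30.4 = 112 kPa.
Adiabatic: TV^(γ−1) = const ⇒ T₂ = 377×(6.94)^0.667 = 1370 K; PV^γ = const ⇒ P₂ = 2840 kPa.
For an ideal gas ΔU = nCvΔT with Cv = (3/2)R = 12.5 J/(mol·K).
ΔU = 1.09×12.5×(1370−377) = 13500 J.

13500 J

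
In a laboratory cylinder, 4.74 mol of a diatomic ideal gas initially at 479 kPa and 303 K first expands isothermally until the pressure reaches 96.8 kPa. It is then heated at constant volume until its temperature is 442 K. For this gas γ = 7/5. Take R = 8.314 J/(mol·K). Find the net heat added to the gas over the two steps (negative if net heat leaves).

V₁ = nRT₁/P₁ = 4.74×8.314×303/479 = 24.9 L.
Step 1 — Isothermal: T stays 303 K; PV = const ⇒ V₂ = 123 L, P₂ = 96.8 kPa.
ΔU = 0 (ideal gas, T constant).
W = nRT ln(V₂/V₁) = 4.74×8.314×303×ln(4.95) = 19100 J.
Q = ΔU + W = 19100 J.
State after step 1: P = 96.8 kPa, V = 123 L, T = 303 K.
Step 2 — Isochoric: V stays 123 L; P/T = const ⇒ T₂ = 442 K, P₂ = 141 kPa.
W = 0 (no volume change).
ΔU = nCvΔT = 4.74×20.8×(442−303) = 13700 J.
Q = ΔU = 13700 J.
Net over both steps: W = 19100 J, Q = 32800 J, ΔU = 13700 J.

32800 J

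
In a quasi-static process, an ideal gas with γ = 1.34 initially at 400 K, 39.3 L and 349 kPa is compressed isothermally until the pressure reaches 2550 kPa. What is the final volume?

5.38 L

Isothermal: T stays 400 K; PV = const ⇒ V₂ = 5.38 L, P₂ = 2550 kPa.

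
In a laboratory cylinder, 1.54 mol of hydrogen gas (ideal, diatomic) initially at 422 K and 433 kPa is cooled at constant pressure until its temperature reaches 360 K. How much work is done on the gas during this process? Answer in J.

V₁ = nRT₁/P₁ = 1.54×8.314×422/433 = 12.5 L.
Isobaric: P stays 433 kPa; V/T = const ⇒ T₂ = 360 K, V₂ = 10.6 L.
W = PΔV = 433×(10.6−12.5) kPa·L = -794 J.
Work done on the gas = −W_by = 794 J.

794 J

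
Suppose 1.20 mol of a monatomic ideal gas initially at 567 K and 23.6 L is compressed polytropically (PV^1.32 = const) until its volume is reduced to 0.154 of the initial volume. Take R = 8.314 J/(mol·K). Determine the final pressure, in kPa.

P₁ = nRT₁/V₁ = 1.20×8.314×567/23.6 = 240 kPa.
Polytropic n=1.32: T₂ = T₁(V₁/V₂)^(n−1) = 567×(6.49)^0.32 = 1030 K; P₂ = P₁(V₁/V₂)^n = 2830 kPa.

2830 kPa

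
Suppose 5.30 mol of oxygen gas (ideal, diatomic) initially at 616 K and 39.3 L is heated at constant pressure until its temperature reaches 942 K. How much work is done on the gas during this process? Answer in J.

P₁ = nRT₁/V₁ = 5.30×8.314×616/39.3 = 691 kPa.
Isobaric: P stays 691 kPa; V/T = const ⇒ T₂ = 942 K, V₂ = 60.1 L.
W = PΔV = 691×(60.1−39.3) kPa·L = 14400 J.
Work done on the gas = −W_by = -14400 J.

-14400 J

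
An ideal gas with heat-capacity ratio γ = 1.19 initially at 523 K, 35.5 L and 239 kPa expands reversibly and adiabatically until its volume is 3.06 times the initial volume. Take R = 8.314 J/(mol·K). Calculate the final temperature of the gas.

423 K

Adiabatic: TV^(γ−1) = const ⇒ T₂ = 523×(0.327)^0.190 = 423 K; PV^γ = const ⇒ P₂ = 63.2 kPa.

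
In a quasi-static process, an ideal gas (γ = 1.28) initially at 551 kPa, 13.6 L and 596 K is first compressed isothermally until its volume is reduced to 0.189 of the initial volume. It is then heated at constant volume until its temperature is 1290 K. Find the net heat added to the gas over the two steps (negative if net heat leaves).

18700 J

n = P₁V₁/(RT₁) = 551×13.6/(8.314×596) = 1.51 mol.
Step 1 — Isothermal: T stays 596 K; PV = const ⇒ V₂ = 2.57 L, P₂ = 2920 kPa.
ΔU = 0 (ideal gas, T constant).
W = nRT ln(V₂/V₁) = 1.51×8.314×596×ln(0.189) = -12500 J.
Q = ΔU + W = -12500 J.
State after step 1: P = 2920 kPa, V = 2.57 L, T = 596 K.
Step 2 — Isochoric: V stays 2.57 L; P/T = const ⇒ T₂ = 1290 K, P₂ = 6310 kPa.
W = 0 (no volume change).
ΔU = nCvΔT = 1.51×29.7×(1290−596) = 31200 J.
Q = ΔU = 31200 J.
Net over both steps: W = -12500 J, Q = 18700 J, ΔU = 31200 J.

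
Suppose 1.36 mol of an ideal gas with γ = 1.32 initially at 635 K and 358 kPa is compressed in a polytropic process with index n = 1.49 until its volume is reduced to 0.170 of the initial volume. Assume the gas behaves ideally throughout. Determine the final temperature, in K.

1510 K

V₁ = nRT₁/P₁ = 1.36×8.314×635/358 = 20.1 L.
Polytropic n=1.49: T₂ = T₁(V₁/V₂)^(n−1) = 635×(5.88)^0.49 = 1510 K; P₂ = P₁(V₁/V₂)^n = 5020 kPa.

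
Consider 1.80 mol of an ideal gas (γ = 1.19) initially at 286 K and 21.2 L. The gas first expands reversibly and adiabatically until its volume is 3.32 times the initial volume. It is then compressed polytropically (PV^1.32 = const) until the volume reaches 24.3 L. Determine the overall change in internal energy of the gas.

2680 J

P₁ = nRT₁/V₁ = 1.80×8.314×286/21.2 = 202 kPa.
Step 1 — Adiabatic: TV^(γ−1) = const ⇒ T₂ = 286×(0.301)^0.190 = 228 K; PV^γ = const ⇒ P₂ = 48.4 kPa.
ΔU = nCvΔT = 1.80×43.8×(228−286) = -4590 J.
Q = 0 for an adiabatic process, so W = −ΔU = 4590 J.
State after step 1: P = 48.4 kPa, V = 70.4 L, T = 228 K.
Step 2 — Polytropic n=1.32: T₂ = T₁(V₁/V₂)^(n−1) = 228×(2.90)^0.32 = 320 K; P₂ = P₁(V₁/V₂)^n = 197 kPa.
W = (P₁V₁−P₂V₂)/(n−1) = (48.4×70.4−197×24.3)/0.32 = -4320 J.
ΔU = nCvΔT = 1.80×43.8×(320−228) = 7270 J.
Q = ΔU + W = 2950 J.
Net over both steps: W = 276 J, Q = 2950 J, ΔU = 2680 J.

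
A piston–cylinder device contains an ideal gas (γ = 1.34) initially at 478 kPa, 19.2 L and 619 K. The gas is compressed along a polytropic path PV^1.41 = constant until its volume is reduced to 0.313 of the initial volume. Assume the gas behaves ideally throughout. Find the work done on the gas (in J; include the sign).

n = P₁V₁/(RT₁) = 478×19.2/(8.314×619) = 1.78 mol.
Polytropic n=1.41: T₂ = T₁(V₁/V₂)^(n−1) = 619×(3.19)^0.41 = 997 K; P₂ = P₁(V₁/V₂)^n = 2460 kPa.
W = (P₁V₁−P₂V₂)/(n−1) = (478×19.2−2460×6.01)/0.41 = -13700 J.
Work done on the gas = −W_by = 13700 J.

13700 J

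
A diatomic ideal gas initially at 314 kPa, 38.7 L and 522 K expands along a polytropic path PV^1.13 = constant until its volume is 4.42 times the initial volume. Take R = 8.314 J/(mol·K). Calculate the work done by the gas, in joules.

16400 J

n = P₁V₁/(RT₁) = 314×38.7/(8.314×522) = 2.80 mol.
Polytropic n=1.13: T₂ = T₁(V₁/V₂)^(n−1) = 522×(0.226)^0.13 = 430 K; P₂ = P₁(V₁/V₂)^n = 58.6 kPa.
W = (P₁V₁−P₂V₂)/(n−1) = (314×38.7−58.6×171)/0.13 = 16400 J.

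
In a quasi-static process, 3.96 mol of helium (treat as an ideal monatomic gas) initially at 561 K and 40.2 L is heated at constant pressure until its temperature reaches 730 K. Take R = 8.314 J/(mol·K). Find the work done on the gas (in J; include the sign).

P₁ = nRT₁/V₁ = 3.96×8.314×561/40.2 = 459 kPa.
Isobaric: P stays 459 kPa; V/T = const ⇒ T₂ = 730 K, V₂ = 52.3 L.
W = PΔV = 459×(52.3−40.2) kPa·L = 5560 J.
Work done on the gas = −W_by = -5560 J.

-5560 J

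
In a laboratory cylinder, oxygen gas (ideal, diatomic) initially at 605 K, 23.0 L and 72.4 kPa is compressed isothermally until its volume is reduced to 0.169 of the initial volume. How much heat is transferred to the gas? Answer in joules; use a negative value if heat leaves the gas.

-2960 J

n = P₁V₁/(RT₁) = 72.4×23.0/(8.314×605) = 0.331 mol.
Isothermal: T stays 605 K; PV = const ⇒ V₂ = 3.89 L, P₂ = 428 kPa.
ΔU = 0 (ideal gas, T constant).
W = nRT ln(V₂/V₁) = 0.331×8.314×605×ln(0.169) = -2960 J.
Q = ΔU + W = -2960 J.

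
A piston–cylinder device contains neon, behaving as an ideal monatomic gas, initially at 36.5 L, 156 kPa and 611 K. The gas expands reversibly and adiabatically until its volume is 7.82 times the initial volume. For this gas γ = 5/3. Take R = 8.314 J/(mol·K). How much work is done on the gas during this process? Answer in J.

n = P₁V₁/(RT₁) = 156×36.5/(8.314×611) = 1.12 mol.
Adiabatic: TV^(γ−1) = const ⇒ T₂ = 611×(0.128)^0.667 = 155 K; PV^γ = const ⇒ P₂ = 5.06 kPa.
ΔU = nCvΔT = 1.12×12.5×(155−611) = -6370 J.
Q = 0 for an adiabatic process, so W = −ΔU = 6370 J.
Work done on the gas = −W_by = -6370 J.

-6370 J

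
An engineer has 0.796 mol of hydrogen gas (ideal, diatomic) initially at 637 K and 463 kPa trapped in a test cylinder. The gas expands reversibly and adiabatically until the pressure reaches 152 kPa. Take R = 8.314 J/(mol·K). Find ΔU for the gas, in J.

-2870 J

V₁ = nRT₁/P₁ = 0.796×8.314×637/463 = 9.11 L.
Adiabatic: T₂/T₁ = (P₂/P₁)^((γ−1)/γ) ⇒ T₂ = 637×(0.328)^0.286 = 463 K; V₂ = 20.2 L.
For an ideal gas ΔU = nCvΔT with Cv = (5/2)R = 20.8 J/(mol·K).
ΔU = 0.796×20.8×(463−637) = -2870 J.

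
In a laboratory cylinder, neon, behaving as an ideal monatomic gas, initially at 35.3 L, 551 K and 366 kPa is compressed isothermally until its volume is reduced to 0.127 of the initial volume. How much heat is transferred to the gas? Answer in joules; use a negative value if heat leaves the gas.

-26700 J

n = P₁V₁/(RT₁) = 366×35.3/(8.314×551) = 2.82 mol.
Isothermal: T stays 551 K; PV = const ⇒ V₂ = 4.48 L, P₂ = 2880 kPa.
ΔU = 0 (ideal gas, T constant).
W = nRT ln(V₂/V₁) = 2.82×8.314×551×ln(0.127) = -26700 J.
Q = ΔU + W = -26700 J.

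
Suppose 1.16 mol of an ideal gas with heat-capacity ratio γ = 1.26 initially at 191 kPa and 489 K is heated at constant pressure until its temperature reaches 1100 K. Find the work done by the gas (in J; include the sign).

5890 J

V₁ = nRT₁/P₁ = 1.16×8.314×489/191 = 24.7 L.
Isobaric: P stays 191 kPa; V/T = const ⇒ T₂ = 1100 K, V₂ = 55.5 L.
W = PΔV = 191×(55.5−24.7) kPa·L = 5890 J.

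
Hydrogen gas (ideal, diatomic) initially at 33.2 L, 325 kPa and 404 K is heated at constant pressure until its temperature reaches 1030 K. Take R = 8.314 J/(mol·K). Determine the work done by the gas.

n = P₁V₁/(RT₁) = 325×33.2/(8.314×404) = 3.21 mol.
Isobaric: P stays 325 kPa; V/T = const ⇒ T₂ = 1030 K, V₂ = 84.6 L.
W = PΔV = 325×(84.6−33.2) kPa·L = 16700 J.

16700 J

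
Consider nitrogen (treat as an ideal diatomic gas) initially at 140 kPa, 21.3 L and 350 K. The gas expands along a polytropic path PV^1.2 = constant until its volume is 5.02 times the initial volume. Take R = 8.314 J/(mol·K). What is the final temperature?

253 K

Polytropic n=1.2: T₂ = T₁(V₁/V₂)^(n−1) = 350×(0.199)^0.20 = 253 K; P₂ = P₁(V₁/V₂)^n = 20.2 kPa.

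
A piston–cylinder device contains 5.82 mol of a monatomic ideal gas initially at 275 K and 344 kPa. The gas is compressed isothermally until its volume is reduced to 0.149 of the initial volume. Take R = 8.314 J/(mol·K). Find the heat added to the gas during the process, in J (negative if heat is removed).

V₁ = nRT₁/P₁ = 5.82×8.314×275/344 = 38.7 L.
Isothermal: T stays 275 K; PV = const ⇒ V₂ = 5.76 L, P₂ = 2310 kPa.
ΔU = 0 (ideal gas, T constant).
W = nRT ln(V₂/V₁) = 5.82×8.314×275×ln(0.149) = -25300 J.
Q = ΔU + W = -25300 J.

-25300 J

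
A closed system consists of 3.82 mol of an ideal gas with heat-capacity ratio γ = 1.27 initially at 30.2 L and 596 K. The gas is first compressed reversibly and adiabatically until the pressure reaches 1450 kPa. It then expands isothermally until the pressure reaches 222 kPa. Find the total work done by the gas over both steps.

P₁ = nRT₁/V₁ = 3.82×8.314×596/30.2 = 627 kPa.
Step 1 — Adiabatic: T₂/T₁ = (P₂/P₁)^((γ−1)/γ) ⇒ T₂ = 596×(2.31)^0.213 = 712 K; V₂ = 15.6 L.
ΔU = nCvΔT = 3.82×30.8×(712−596) = 13700 J.
Q = 0 for an adiabatic process, so W = −ΔU = -13700 J.
State after step 1: P = 1450 kPa, V = 15.6 L, T = 712 K.
Step 2 — Isothermal: T stays 712 K; PV = const ⇒ V₂ = 102 L, P₂ = 222 kPa.
ΔU = 0 (ideal gas, T constant).
W = nRT ln(V₂/V₁) = 3.82×8.314×712×ln(6.53) = 42500 J.
Q = ΔU + W = 42500 J.
Net over both steps: W = 28800 J, Q = 42500 J, ΔU = 13700 J.

28800 J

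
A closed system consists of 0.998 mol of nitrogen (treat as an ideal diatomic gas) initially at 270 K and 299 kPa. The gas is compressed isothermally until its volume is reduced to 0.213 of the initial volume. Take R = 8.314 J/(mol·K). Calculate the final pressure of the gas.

1400 kPa

V₁ = nRT₁/P₁ = 0.998×8.314×270/299 = 7.49 L.
Isothermal: T stays 270 K; PV = const ⇒ V₂ = 1.60 L, P₂ = 1400 kPa.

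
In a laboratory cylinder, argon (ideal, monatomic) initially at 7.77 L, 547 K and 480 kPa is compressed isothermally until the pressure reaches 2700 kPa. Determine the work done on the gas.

6440 J

n = P₁V₁/(RT₁) = 480×7.77/(8.314×547) = 0.820 mol.
Isothermal: T stays 547 K; PV = const ⇒ V₂ = 1.38 L, P₂ = 2700 kPa.
W = nRT ln(V₂/V₁) = 0.820×8.314×547×ln(0.178) = -6440 J.
Work done on the gas = −W_by = 6440 J.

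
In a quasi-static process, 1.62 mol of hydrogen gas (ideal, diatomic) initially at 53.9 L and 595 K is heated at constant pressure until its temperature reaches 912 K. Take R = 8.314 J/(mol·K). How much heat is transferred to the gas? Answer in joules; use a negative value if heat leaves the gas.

P₁ = nRT₁/V₁ = 1.62×8.314×595/53.9 = 149 kPa.
Isobaric: P stays 149 kPa; V/T = const ⇒ T₂ = 912 K, V₂ = 82.6 L.
W = PΔV = 149×(82.6−53.9) kPa·L = 4270 J.
ΔU = nCvΔT = 1.62×20.8×(912−595) = 10700 J.
Q = ΔU + W = nCpΔT = 14900 J.

14900 J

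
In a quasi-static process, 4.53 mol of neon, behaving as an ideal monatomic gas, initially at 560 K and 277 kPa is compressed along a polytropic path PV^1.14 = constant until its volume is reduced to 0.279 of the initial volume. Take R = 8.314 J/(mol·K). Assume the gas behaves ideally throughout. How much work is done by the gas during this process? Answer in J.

-29500 J

V₁ = nRT₁/P₁ = 4.53×8.314×560/277 = 76.1 L.
Polytropic n=1.14: T₂ = T₁(V₁/V₂)^(n−1) = 560×(3.58)^0.14 = 670 K; P₂ = P₁(V₁/V₂)^n = 1190 kPa.
W = (P₁V₁−P₂V₂)/(n−1) = (277×76.1−1190×21.2)/0.14 = -29500 J.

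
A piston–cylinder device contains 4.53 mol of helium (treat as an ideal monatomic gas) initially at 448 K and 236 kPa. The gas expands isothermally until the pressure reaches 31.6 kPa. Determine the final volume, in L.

V₁ = nRT₁/P₁ = 4.53×8.314×448/236 = 71.5 L.
Isothermal: T stays 448 K; PV = const ⇒ V₂ = 534 L, P₂ = 31.6 kPa.

534 L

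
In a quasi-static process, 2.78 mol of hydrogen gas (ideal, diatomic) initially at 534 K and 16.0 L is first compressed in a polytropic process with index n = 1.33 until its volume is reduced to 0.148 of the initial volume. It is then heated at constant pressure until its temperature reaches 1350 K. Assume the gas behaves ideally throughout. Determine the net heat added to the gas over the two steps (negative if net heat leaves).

22300 J

P₁ = nRT₁/V₁ = 2.78×8.314×534/16.0 = 771 kPa.
Step 1 — Polytropic n=1.33: T₂ = T₁(V₁/V₂)^(n−1) = 534×(6.76)^0.33 = 1000 K; P₂ = P₁(V₁/V₂)^n = 9790 kPa.
W = (P₁V₁−P₂V₂)/(n−1) = (771×16.0−9790×2.37)/0.33 = -32900 J.
ΔU = nCvΔT = 2.78×20.8×(1000−534) = 27100 J.
Q = ΔU + W = -5750 J.
State after step 1: P = 9790 kPa, V = 2.37 L, T = 1000 K.
Step 2 — Isobaric: P stays 9790 kPa; V/T = const ⇒ T₂ = 1350 K, V₂ = 3.19 L.
W = PΔV = 9790×(3.19−2.37) kPa·L = 8020 J.
ΔU = nCvΔT = 2.78×20.8×(1350−1000) = 20000 J.
Q = ΔU + W = nCpΔT = 28100 J.
Net over both steps: W = -24800 J, Q = 22300 J, ΔU = 47200 J.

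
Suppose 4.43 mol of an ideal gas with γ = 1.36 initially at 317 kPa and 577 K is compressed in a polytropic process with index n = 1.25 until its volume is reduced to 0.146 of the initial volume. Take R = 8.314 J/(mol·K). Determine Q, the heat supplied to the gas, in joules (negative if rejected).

V₁ = nRT₁/P₁ = 4.43×8.314×577/317 = 67.0 L.
Polytropic n=1.25: T₂ = T₁(V₁/V₂)^(n−1) = 577×(6.85)^0.25 = 933 K; P₂ = P₁(V₁/V₂)^n = 3510 kPa.
W = (P₁V₁−P₂V₂)/(n−1) = (317×67.0−3510×9.79)/0.25 = -52500 J.
ΔU = nCvΔT = 4.43×23.1×(933−577) = 36500 J.
Q = ΔU + W = -16000 J.

-16000 J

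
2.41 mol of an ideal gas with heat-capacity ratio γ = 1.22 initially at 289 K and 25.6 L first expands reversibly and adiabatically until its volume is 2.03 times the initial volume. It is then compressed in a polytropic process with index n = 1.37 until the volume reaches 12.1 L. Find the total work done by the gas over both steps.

P₁ = nRT₁/V₁ = 2.41×8.314×289/25.6 = 226 kPa.
Step 1 — Adiabatic: TV^(γ−1) = const ⇒ T₂ = 289×(0.493)^0.220 = 247 K; PV^γ = const ⇒ P₂ = 95.4 kPa.
ΔU = nCvΔT = 2.41×37.8×(247−289) = -3800 J.
Q = 0 for an adiabatic process, so W = −ΔU = 3800 J.
State after step 1: P = 95.4 kPa, V = 52.0 L, T = 247 K.
Step 2 — Polytropic n=1.37: T₂ = T₁(V₁/V₂)^(n−1) = 247×(4.29)^0.37 = 424 K; P₂ = P₁(V₁/V₂)^n = 702 kPa.
W = (P₁V₁−P₂V₂)/(n−1) = (95.4×52.0−702×12.1)/0.37 = -9570 J.
ΔU = nCvΔT = 2.41×37.8×(424−247) = 16100 J.
Q = ΔU + W = 6530 J.
Net over both steps: W = -5780 J, Q = 6530 J, ΔU = 12300 J.

-5780 J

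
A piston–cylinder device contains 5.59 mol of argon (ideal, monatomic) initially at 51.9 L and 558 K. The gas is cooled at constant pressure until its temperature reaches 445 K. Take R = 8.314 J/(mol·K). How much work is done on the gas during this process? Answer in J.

5250 J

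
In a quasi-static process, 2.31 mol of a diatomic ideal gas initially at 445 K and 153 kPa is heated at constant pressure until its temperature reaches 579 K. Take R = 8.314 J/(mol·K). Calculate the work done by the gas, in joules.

2570 J

V₁ = nRT₁/P₁ = 2.31×8.314×445/153 = 55.9 L.
Isobaric: P stays 153 kPa; V/T = const ⇒ T₂ = 579 K, V₂ = 72.7 L.
W = PΔV = 153×(72.7−55.9) kPa·L = 2570 J.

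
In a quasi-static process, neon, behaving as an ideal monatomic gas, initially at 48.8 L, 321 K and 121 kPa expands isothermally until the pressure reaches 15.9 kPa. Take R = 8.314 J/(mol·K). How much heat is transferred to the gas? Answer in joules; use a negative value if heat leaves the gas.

12000 J

n = P₁V₁/(RT₁) = 121×48.8/(8.314×321) = 2.21 mol.
Isothermal: T stays 321 K; PV = const ⇒ V₂ = 371 L, P₂ = 15.9 kPa.
ΔU = 0 (ideal gas, T constant).
W = nRT ln(V₂/V₁) = 2.21×8.314×321×ln(7.61) = 12000 J.
Q = ΔU + W = 12000 J.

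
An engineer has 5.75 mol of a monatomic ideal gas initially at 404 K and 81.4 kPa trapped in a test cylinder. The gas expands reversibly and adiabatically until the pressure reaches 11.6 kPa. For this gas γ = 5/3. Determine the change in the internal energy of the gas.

-15700 J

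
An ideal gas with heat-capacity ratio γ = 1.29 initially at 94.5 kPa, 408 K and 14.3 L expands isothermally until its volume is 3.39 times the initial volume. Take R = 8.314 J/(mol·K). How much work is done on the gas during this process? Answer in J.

n = P₁V₁/(RT₁) = 94.5×14.3/(8.314×408) = 0.398 mol.
Isothermal: T stays 408 K; PV = const ⇒ V₂ = 48.5 L, P₂ = 27.9 kPa.
W = nRT ln(V₂/V₁) = 0.398×8.314×408×ln(3.39) = 1650 J.
Work done on the gas = −W_by = -1650 J.

-1650 J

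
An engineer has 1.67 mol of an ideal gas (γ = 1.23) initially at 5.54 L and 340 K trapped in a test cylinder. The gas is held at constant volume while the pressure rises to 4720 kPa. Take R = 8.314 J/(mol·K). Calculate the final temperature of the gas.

P₁ = nRT₁/V₁ = 1.67×8.314×340/5.54 = 852 kPa.
Isochoric: V stays 5.54 L; P/T = const ⇒ T₂ = 1880 K, P₂ = 4720 kPa.

1880 K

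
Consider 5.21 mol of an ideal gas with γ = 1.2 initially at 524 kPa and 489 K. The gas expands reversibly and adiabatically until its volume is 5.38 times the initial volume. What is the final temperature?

349 K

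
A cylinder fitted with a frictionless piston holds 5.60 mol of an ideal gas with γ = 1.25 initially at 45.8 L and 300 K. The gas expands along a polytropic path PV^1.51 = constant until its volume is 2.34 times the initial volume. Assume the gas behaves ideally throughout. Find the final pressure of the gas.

84.5 kPa

P₁ = nRT₁/V₁ = 5.60×8.314×300/45.8 = 305 kPa.
Polytropic n=1.51: T₂ = T₁(V₁/V₂)^(n−1) = 300×(0.427)^0.51 = 194 K; P₂ = P₁(V₁/V₂)^n = 84.5 kPa.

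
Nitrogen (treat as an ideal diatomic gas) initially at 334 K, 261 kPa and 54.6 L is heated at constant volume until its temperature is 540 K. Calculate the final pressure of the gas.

422 kPa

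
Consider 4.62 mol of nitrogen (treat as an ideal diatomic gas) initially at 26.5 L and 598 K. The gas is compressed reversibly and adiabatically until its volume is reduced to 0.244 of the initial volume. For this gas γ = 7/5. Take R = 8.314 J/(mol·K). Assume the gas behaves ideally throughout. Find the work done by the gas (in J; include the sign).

P₁ = nRT₁/V₁ = 4.62×8.314×598/26.5 = 867 kPa.
Adiabatic: TV^(γ−1) = const ⇒ T₂ = 598×(4.10)^0.400 = 1050 K; PV^γ = const ⇒ P₂ = 6250 kPa.
ΔU = nCvΔT = 4.62×20.8×(1050−598) = 43500 J.
Q = 0 for an adiabatic process, so W = −ΔU = -43500 J.

-43500 J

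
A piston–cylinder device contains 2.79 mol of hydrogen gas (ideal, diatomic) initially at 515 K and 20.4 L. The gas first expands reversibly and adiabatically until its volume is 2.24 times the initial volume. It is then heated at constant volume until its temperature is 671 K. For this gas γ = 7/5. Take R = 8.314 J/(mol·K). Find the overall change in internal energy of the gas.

9050 J

P₁ = nRT₁/V₁ = 2.79×8.314×515/20.4 = 586 kPa.
Step 1 — Adiabatic: TV^(γ−1) = const ⇒ T₂ = 515×(0.446)^0.400 = 373 K; PV^γ = const ⇒ P₂ = 189 kPa.
ΔU = nCvΔT = 2.79×20.8×(373−515) = -8230 J.
Q = 0 for an adiabatic process, so W = −ΔU = 8230 J.
State after step 1: P = 189 kPa, V = 45.7 L, T = 373 K.
Step 2 — Isochoric: V stays 45.7 L; P/T = const ⇒ T₂ = 671 K, P₂ = 341 kPa.
W = 0 (no volume change).
ΔU = nCvΔT = 2.79×20.8×(671−373) = 17300 J.
Q = ΔU = 17300 J.
Net over both steps: W = 8230 J, Q = 17300 J, ΔU = 9050 J.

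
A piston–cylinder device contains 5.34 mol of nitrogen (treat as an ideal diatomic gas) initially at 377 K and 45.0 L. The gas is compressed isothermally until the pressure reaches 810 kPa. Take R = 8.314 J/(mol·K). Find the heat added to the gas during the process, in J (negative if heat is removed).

P₁ = nRT₁/V₁ = 5.34×8.314×377/45.0 = 372 kPa.
Isothermal: T stays 377 K; PV = const ⇒ V₂ = 20.7 L, P₂ = 810 kPa.
ΔU = 0 (ideal gas, T constant).
W = nRT ln(V₂/V₁) = 5.34×8.314×377×ln(0.459) = -13000 J.
Q = ΔU + W = -13000 J.

-13000 J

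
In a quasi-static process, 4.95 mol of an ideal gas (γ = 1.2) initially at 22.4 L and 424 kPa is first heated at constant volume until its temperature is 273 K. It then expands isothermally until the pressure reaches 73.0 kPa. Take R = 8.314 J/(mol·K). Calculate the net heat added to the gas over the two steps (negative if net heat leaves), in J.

30300 J

T₁ = P₁V₁/(nR) = 424×22.4/(4.95×8.314) = 231 K.
Step 1 — Isochoric: V stays 22.4 L; P/T = const ⇒ T₂ = 273 K, P₂ = 502 kPa.
W = 0 (no volume change).
ΔU = nCvΔT = 4.95×41.6×(273−231) = 8690 J.
Q = ΔU = 8690 J.
State after step 1: P = 502 kPa, V = 22.4 L, T = 273 K.
Step 2 — Isothermal: T stays 273 K; PV = const ⇒ V₂ = 154 L, P₂ = 73.0 kPa.
ΔU = 0 (ideal gas, T constant).
W = nRT ln(V₂/V₁) = 4.95×8.314×273×ln(6.87) = 21700 J.
Q = ΔU + W = 21700 J.
Net over both steps: W = 21700 J, Q = 30300 J, ΔU = 8690 J.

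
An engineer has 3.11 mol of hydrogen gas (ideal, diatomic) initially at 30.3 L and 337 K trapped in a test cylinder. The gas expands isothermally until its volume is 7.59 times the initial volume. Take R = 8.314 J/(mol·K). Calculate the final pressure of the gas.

37.9 kPa

P₁ = nRT₁/V₁ = 3.11×8.314×337/30.3 = 288 kPa.
Isothermal: T stays 337 K; PV = const ⇒ V₂ = 230 L, P₂ = 37.9 kPa.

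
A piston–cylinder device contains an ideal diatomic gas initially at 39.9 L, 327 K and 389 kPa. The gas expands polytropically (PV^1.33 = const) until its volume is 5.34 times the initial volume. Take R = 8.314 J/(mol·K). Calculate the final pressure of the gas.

Polytropic n=1.33: T₂ = T₁(V₁/V₂)^(n−1) = 327×(0.187)^0.33 = 188 K; P₂ = P₁(V₁/V₂)^n = 41.9 kPa.

41.9 kPa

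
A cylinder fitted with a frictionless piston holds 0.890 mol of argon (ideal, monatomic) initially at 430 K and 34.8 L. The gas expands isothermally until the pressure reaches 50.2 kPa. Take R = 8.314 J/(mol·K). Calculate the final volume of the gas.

63.4 L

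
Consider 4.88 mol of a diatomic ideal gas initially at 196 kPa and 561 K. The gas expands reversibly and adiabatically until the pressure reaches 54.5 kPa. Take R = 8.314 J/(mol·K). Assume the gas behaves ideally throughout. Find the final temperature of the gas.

V₁ = nRT₁/P₁ = 4.88×8.314×561/196 = 116 L.
Adiabatic: T₂/T₁ = (P₂/P₁)^((γ−1)/γ) ⇒ T₂ = 561×(0.278)^0.286 = 389 K; V₂ = 290 L.

389 K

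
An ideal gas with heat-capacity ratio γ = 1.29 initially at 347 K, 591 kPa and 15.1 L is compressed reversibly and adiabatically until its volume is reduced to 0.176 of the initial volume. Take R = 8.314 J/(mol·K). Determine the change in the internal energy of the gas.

20200 J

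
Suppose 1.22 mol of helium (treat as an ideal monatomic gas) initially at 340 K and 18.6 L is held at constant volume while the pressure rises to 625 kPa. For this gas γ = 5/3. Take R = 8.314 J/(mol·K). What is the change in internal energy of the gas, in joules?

P₁ = nRT₁/V₁ = 1.22×8.314×340/18.6 = 185 kPa.
Isochoric: V stays 18.6 L; P/T = const ⇒ T₂ = 1150 K, P₂ = 625 kPa.
For an ideal gas ΔU = nCvΔT with Cv = (3/2)R = 12.5 J/(mol·K).
ΔU = 1.22×12.5×(1150−340) = 12300 J.

12300 J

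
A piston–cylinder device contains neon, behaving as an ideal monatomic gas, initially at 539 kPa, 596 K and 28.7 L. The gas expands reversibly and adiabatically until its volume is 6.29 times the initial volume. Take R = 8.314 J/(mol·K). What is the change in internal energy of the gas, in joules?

-16400 J

n = P₁V₁/(RT₁) = 539×28.7/(8.314×596) = 3.12 mol.
Adiabatic: TV^(γ−1) = const ⇒ T₂ = 596×(0.159)^0.667 = 175 K; PV^γ = const ⇒ P₂ = 25.1 kPa.
For an ideal gas ΔU = nCvΔT with Cv = (3/2)R = 12.5 J/(mol·K).
ΔU = 3.12×12.5×(175−596) = -16400 J.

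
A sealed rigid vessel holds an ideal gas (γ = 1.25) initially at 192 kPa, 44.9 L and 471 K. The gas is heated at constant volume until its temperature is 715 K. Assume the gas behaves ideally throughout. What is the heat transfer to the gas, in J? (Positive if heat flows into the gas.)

17900 J

n = P₁V₁/(RT₁) = 192×44.9/(8.314×471) = 2.20 mol.
Isochoric: V stays 44.9 L; P/T = const ⇒ T₂ = 715 K, P₂ = 291 kPa.
W = 0 (no volume change).
ΔU = nCvΔT = 2.20×33.3×(715−471) = 17900 J.
Q = ΔU = 17900 J.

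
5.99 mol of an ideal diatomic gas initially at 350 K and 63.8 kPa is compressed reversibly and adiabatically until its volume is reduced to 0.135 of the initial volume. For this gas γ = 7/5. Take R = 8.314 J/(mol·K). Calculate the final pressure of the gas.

V₁ = nRT₁/P₁ = 5.99×8.314×350/63.8 = 273 L.
Adiabatic: TV^(γ−1) = const ⇒ T₂ = 350×(7.41)^0.400 = 780 K; PV^γ = const ⇒ P₂ = 1050 kPa.

1050 kPa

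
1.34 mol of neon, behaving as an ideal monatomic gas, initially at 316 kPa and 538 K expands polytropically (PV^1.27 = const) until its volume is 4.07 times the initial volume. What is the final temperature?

V₁ = nRT₁/P₁ = 1.34×8.314×538/316 = 19.0 L.
Polytropic n=1.27: T₂ = T₁(V₁/V₂)^(n−1) = 538×(0.246)^0.27 = 368 K; P₂ = P₁(V₁/V₂)^n = 53.1 kPa.

368 K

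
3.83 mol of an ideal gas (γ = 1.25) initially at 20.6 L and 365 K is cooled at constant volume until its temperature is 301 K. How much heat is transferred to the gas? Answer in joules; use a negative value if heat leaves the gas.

-8150 J

P₁ = nRT₁/V₁ = 3.83×8.314×365/20.6 = 564 kPa.
Isochoric: V stays 20.6 L; P/T = const ⇒ T₂ = 301 K, P₂ = 465 kPa.
W = 0 (no volume change).
ΔU = nCvΔT = 3.83×33.3×(301−365) = -8150 J.
Q = ΔU = -8150 J.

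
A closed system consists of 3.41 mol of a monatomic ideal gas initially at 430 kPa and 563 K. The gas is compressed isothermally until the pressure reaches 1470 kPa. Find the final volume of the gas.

V₁ = nRT₁/P₁ = 3.41×8.314×563/430 = 37.1 L.
Isothermal: T stays 563 K; PV = const ⇒ V₂ = 10.9 L, P₂ = 1470 kPa.

10.9 L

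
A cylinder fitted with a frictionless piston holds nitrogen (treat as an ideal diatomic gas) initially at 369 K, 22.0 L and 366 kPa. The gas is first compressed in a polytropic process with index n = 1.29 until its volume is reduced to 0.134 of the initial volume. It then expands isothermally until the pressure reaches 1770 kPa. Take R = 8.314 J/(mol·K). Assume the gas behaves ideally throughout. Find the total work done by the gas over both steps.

n = P₁V₁/(RT₁) = 366×22.0/(8.314×369) = 2.62 mol.
Step 1 — Polytropic n=1.29: T₂ = T₁(V₁/V₂)^(n−1) = 369×(7.46)^0.29 = 661 K; P₂ = P₁(V₁/V₂)^n = 4890 kPa.
W = (P₁V₁−P₂V₂)/(n−1) = (366×22.0−4890×2.95)/0.29 = -22000 J.
ΔU = nCvΔT = 2.62×20.8×(661−369) = 15900 J.
Q = ΔU + W = -6040 J.
State after step 1: P = 4890 kPa, V = 2.95 L, T = 661 K.
Step 2 — Isothermal: T stays 661 K; PV = const ⇒ V₂ = 8.15 L, P₂ = 1770 kPa.
ΔU = 0 (ideal gas, T constant).
W = nRT ln(V₂/V₁) = 2.62×8.314×661×ln(2.76) = 14700 J.
Q = ΔU + W = 14700 J.
Net over both steps: W = -7300 J, Q = 8620 J, ΔU = 15900 J.

-7300 J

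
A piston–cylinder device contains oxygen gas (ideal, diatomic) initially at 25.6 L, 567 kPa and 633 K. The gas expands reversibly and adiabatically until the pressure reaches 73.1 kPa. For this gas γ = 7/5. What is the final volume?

Adiabatic: T₂/T₁ = (P₂/P₁)^((γ−1)/γ) ⇒ T₂ = 633×(0.129)^0.286 = 353 K; V₂ = 111 L.

111 L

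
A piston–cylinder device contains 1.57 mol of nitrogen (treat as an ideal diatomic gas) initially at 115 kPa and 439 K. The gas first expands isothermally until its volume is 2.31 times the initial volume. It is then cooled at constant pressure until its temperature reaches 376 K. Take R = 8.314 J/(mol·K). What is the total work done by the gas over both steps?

V₁ = nRT₁/P₁ = 1.57×8.314×439/115 = 49.8 L.
Step 1 — Isothermal: T stays 439 K; PV = const ⇒ V₂ = 115 L, P₂ = 49.8 kPa.
ΔU = 0 (ideal gas, T constant).
W = nRT ln(V₂/V₁) = 1.57×8.314×439×ln(2.31) = 4800 J.
Q = ΔU + W = 4800 J.
State after step 1: P = 49.8 kPa, V = 115 L, T = 439 K.
Step 2 — Isobaric: P stays 49.8 kPa; V/T = const ⇒ T₂ = 376 K, V₂ = 98.6 L.
W = PΔV = 49.8×(98.6−115) kPa·L = -822 J.
ΔU = nCvΔT = 1.57×20.8×(376−439) = -2060 J.
Q = ΔU + W = nCpΔT = -2880 J.
Net over both steps: W = 3980 J, Q = 1920 J, ΔU = -2060 J.

3980 J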